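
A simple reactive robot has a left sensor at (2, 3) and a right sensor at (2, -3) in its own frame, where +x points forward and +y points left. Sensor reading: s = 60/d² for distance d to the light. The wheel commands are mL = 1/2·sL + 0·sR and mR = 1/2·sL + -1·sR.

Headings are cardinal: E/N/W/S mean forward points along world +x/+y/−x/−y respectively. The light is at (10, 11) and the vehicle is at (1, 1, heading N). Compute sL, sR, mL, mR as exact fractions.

15/52 3/5 15/104 -237/520

left sensor world pos  = (-2, 3); dL² = 208
right sensor world pos = (4, 3); dR² = 100
sL = 60/208 = 15/52
sR = 60/100 = 3/5
mL = 1/2·sL + 0·sR = 15/104
mR = 1/2·sL + -1·sR = -237/520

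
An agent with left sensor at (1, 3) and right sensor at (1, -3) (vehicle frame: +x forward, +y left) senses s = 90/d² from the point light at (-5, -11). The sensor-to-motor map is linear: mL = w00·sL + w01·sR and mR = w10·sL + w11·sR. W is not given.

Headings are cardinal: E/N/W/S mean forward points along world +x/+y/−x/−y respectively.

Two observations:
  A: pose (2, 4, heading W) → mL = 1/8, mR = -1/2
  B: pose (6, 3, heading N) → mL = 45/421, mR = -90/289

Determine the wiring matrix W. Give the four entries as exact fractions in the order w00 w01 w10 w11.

0 1/2 -1 0

obs A: pose=(2,4,W) → sL=1/2, sR=1/4, mL=1/8, mR=-1/2
obs B: pose=(6,3,N) → sL=90/289, sR=90/421, mL=45/421, mR=-90/289
sensor matrix S = [[1/2, 1/4], [90/289, 90/421]]; det S = 7065/243338
solve [mL_A; mL_B] = S·[w00; w01] and [mR_A; mR_B] = S·[w10; w11]:
  w00 = 0, w01 = 1/2, w10 = -1, w11 = 0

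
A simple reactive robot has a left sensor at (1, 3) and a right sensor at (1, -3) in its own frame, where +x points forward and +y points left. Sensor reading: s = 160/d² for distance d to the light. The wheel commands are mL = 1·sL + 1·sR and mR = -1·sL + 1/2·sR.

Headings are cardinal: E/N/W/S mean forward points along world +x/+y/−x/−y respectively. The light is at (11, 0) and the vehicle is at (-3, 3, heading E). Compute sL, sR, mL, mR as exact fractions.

32/41 160/169 11968/6929 -2128/6929

left sensor world pos  = (-2, 6); dL² = 205
right sensor world pos = (-2, 0); dR² = 169
sL = 160/205 = 32/41
sR = 160/169 = 160/169
mL = 1·sL + 1·sR = 11968/6929
mR = -1·sL + 1/2·sR = -2128/6929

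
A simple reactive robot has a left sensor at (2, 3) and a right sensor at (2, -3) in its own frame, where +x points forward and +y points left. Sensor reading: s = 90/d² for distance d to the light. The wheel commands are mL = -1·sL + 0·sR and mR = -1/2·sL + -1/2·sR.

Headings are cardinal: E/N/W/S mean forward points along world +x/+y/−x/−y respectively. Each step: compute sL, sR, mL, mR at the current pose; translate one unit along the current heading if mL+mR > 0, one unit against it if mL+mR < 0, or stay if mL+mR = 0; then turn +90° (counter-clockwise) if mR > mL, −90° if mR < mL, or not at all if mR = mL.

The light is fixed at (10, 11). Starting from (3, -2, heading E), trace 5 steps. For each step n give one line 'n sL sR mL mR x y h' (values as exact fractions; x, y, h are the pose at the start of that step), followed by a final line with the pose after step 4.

0 18/25 90/281 -18/25 -3654/7025 3 -2 E
1 45/121 45/73 -45/121 -4365/8833 2 -2 N
2 90/157 18/65 -90/157 -4338/10205 2 -3 E
3 5/16 1/2 -5/16 -13/32 1 -3 N
4 90/193 90/373 -90/193 -25470/71989 1 -4 E
final 0 -4 N

n=0: pose=(3,-2,E); sL=18/25, sR=90/281; mL=-18/25, mR=-3654/7025; mL+mR=-8712/7025 → advance -1; mR−mL=1404/7025 → turn +1·90°
n=1: pose=(2,-2,N); sL=45/121, sR=45/73; mL=-45/121, mR=-4365/8833; mL+mR=-7650/8833 → advance -1; mR−mL=-1080/8833 → turn -1·90°
n=2: pose=(2,-3,E); sL=90/157, sR=18/65; mL=-90/157, mR=-4338/10205; mL+mR=-10188/10205 → advance -1; mR−mL=1512/10205 → turn +1·90°
n=3: pose=(1,-3,N); sL=5/16, sR=1/2; mL=-5/16, mR=-13/32; mL+mR=-23/32 → advance -1; mR−mL=-3/32 → turn -1·90°
n=4: pose=(1,-4,E); sL=90/193, sR=90/373; mL=-90/193, mR=-25470/71989; mL+mR=-59040/71989 → advance -1; mR−mL=8100/71989 → turn +1·90°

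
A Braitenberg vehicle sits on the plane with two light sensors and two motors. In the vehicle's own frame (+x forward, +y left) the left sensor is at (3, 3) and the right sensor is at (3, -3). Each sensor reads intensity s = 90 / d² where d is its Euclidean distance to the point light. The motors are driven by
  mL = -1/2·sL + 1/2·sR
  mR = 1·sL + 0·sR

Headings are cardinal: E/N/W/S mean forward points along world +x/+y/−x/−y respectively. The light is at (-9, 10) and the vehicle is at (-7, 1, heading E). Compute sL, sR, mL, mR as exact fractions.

90/61 90/169 -4860/10309 90/61

left sensor world pos  = (-4, 4); dL² = 61
right sensor world pos = (-4, -2); dR² = 169
sL = 90/61 = 90/61
sR = 90/169 = 90/169
mL = -1/2·sL + 1/2·sR = -4860/10309
mR = 1·sL + 0·sR = 90/61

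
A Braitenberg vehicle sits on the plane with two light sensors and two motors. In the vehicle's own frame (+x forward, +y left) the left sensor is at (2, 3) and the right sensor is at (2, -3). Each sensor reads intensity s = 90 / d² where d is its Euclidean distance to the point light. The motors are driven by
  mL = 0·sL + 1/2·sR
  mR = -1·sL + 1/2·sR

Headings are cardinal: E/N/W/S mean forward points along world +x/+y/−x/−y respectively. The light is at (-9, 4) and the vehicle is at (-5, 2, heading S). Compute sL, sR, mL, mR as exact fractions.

18/13 90/17 45/17 279/221

left sensor world pos  = (-2, 0); dL² = 65
right sensor world pos = (-8, 0); dR² = 17
sL = 90/65 = 18/13
sR = 90/17 = 90/17
mL = 0·sL + 1/2·sR = 45/17
mR = -1·sL + 1/2·sR = 279/221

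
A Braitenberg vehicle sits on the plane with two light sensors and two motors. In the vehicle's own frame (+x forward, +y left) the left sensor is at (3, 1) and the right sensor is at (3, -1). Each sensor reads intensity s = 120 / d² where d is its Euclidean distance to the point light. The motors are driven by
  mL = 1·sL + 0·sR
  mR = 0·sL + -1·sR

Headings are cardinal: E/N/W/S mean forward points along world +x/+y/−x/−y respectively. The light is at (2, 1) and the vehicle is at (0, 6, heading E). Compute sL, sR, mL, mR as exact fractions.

120/37 120/17 120/37 -120/17

left sensor world pos  = (3, 7); dL² = 37
right sensor world pos = (3, 5); dR² = 17
sL = 120/37 = 120/37
sR = 120/17 = 120/17
mL = 1·sL + 0·sR = 120/37
mR = 0·sL + -1·sR = -120/17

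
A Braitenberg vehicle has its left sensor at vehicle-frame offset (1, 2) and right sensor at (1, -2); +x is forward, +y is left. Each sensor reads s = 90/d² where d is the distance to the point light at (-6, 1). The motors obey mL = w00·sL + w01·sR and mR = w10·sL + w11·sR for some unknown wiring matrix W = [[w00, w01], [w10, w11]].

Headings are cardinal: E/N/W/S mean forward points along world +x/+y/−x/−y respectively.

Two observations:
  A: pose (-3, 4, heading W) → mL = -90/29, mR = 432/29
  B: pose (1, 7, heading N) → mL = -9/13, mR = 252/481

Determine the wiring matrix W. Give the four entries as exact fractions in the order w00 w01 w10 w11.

obs A: pose=(-3,4,W) → sL=18, sR=90/29, mL=-90/29, mR=432/29
obs B: pose=(1,7,N) → sL=45/37, sR=9/13, mL=-9/13, mR=252/481
sensor matrix S = [[18, 90/29], [45/37, 9/13]]; det S = 121176/13949
solve [mL_A; mL_B] = S·[w00; w01] and [mR_A; mR_B] = S·[w10; w11]:
  w00 = 0, w01 = -1, w10 = 1, w11 = -1

0 -1 1 -1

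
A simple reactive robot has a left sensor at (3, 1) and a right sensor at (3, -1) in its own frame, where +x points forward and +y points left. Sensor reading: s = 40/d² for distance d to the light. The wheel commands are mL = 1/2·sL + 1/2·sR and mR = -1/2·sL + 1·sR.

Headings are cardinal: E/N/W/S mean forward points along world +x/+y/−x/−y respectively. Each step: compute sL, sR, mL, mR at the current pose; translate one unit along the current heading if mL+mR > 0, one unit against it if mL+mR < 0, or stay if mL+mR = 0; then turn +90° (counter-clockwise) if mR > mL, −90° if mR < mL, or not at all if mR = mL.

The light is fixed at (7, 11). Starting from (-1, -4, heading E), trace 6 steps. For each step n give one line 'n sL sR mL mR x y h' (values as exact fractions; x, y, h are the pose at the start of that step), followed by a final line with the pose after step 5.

0 40/221 40/281 10040/62101 3220/62101 -1 -4 E
1 1/9 10/97 187/1746 83/1746 0 -4 S
2 40/389 8/65 2856/25285 1812/25285 0 -5 W
3 4/25 20/109 468/2725 282/2725 -1 -5 N
4 40/221 40/281 10040/62101 3220/62101 -1 -4 E
5 1/9 10/97 187/1746 83/1746 0 -4 S
final 0 -5 W

n=0: pose=(-1,-4,E); sL=40/221, sR=40/281; mL=10040/62101, mR=3220/62101; mL+mR=60/281 → advance +1; mR−mL=-6820/62101 → turn -1·90°
n=1: pose=(0,-4,S); sL=1/9, sR=10/97; mL=187/1746, mR=83/1746; mL+mR=15/97 → advance +1; mR−mL=-52/873 → turn -1·90°
n=2: pose=(0,-5,W); sL=40/389, sR=8/65; mL=2856/25285, mR=1812/25285; mL+mR=12/65 → advance +1; mR−mL=-1044/25285 → turn -1·90°
n=3: pose=(-1,-5,N); sL=4/25, sR=20/109; mL=468/2725, mR=282/2725; mL+mR=30/109 → advance +1; mR−mL=-186/2725 → turn -1·90°
n=4: pose=(-1,-4,E); sL=40/221, sR=40/281; mL=10040/62101, mR=3220/62101; mL+mR=60/281 → advance +1; mR−mL=-6820/62101 → turn -1·90°
n=5: pose=(0,-4,S); sL=1/9, sR=10/97; mL=187/1746, mR=83/1746; mL+mR=15/97 → advance +1; mR−mL=-52/873 → turn -1·90°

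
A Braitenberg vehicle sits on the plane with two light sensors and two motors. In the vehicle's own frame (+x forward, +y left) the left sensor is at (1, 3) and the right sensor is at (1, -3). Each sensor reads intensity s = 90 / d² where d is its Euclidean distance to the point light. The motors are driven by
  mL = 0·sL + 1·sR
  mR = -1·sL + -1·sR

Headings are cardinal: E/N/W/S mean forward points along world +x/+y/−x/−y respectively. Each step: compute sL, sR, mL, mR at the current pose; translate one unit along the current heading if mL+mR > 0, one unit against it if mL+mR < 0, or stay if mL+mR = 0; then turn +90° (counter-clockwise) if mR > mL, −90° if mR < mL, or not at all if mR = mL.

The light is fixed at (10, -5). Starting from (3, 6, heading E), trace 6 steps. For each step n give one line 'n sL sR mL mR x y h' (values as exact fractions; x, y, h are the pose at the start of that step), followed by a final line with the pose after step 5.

0 45/116 9/10 9/10 -747/580 3 6 E
1 18/25 90/221 90/221 -6228/5525 2 6 S
2 5/9 5/17 5/17 -130/153 2 7 W
3 90/269 18/37 18/37 -8172/9953 3 7 N
4 45/116 9/10 9/10 -747/580 3 6 E
5 18/25 90/221 90/221 -6228/5525 2 6 S
final 2 7 W

n=0: pose=(3,6,E); sL=45/116, sR=9/10; mL=9/10, mR=-747/580; mL+mR=-45/116 → advance -1; mR−mL=-1269/580 → turn -1·90°
n=1: pose=(2,6,S); sL=18/25, sR=90/221; mL=90/221, mR=-6228/5525; mL+mR=-18/25 → advance -1; mR−mL=-8478/5525 → turn -1·90°
n=2: pose=(2,7,W); sL=5/9, sR=5/17; mL=5/17, mR=-130/153; mL+mR=-5/9 → advance -1; mR−mL=-175/153 → turn -1·90°
n=3: pose=(3,7,N); sL=90/269, sR=18/37; mL=18/37, mR=-8172/9953; mL+mR=-90/269 → advance -1; mR−mL=-13014/9953 → turn -1·90°
n=4: pose=(3,6,E); sL=45/116, sR=9/10; mL=9/10, mR=-747/580; mL+mR=-45/116 → advance -1; mR−mL=-1269/580 → turn -1·90°
n=5: pose=(2,6,S); sL=18/25, sR=90/221; mL=90/221, mR=-6228/5525; mL+mR=-18/25 → advance -1; mR−mL=-8478/5525 → turn -1·90°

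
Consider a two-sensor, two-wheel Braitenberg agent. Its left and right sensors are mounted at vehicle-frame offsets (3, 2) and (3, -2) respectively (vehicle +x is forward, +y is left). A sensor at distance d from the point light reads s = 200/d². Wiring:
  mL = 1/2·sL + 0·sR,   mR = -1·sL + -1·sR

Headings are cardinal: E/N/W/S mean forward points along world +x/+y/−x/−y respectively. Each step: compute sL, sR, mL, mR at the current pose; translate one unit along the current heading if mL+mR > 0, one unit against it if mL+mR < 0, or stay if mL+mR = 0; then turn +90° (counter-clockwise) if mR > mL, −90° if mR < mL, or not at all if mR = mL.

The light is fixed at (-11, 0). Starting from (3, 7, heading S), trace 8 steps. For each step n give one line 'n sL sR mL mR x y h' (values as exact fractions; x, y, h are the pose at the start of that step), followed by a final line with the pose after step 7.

0 25/34 5/4 25/68 -135/68 3 7 S
1 200/157 200/221 100/157 -75600/34697 3 8 W
2 20/29 20/41 10/29 -1400/1189 4 8 N
3 40/81 200/349 20/81 -30160/28269 4 7 E
4 25/34 5/4 25/68 -135/68 3 7 S
5 200/157 200/221 100/157 -75600/34697 3 8 W
6 20/29 20/41 10/29 -1400/1189 4 8 N
7 40/81 200/349 20/81 -30160/28269 4 7 E
final 3 7 S

n=0: pose=(3,7,S); sL=25/34, sR=5/4; mL=25/68, mR=-135/68; mL+mR=-55/34 → advance -1; mR−mL=-40/17 → turn -1·90°
n=1: pose=(3,8,W); sL=200/157, sR=200/221; mL=100/157, mR=-75600/34697; mL+mR=-53500/34697 → advance -1; mR−mL=-97700/34697 → turn -1·90°
n=2: pose=(4,8,N); sL=20/29, sR=20/41; mL=10/29, mR=-1400/1189; mL+mR=-990/1189 → advance -1; mR−mL=-1810/1189 → turn -1·90°
n=3: pose=(4,7,E); sL=40/81, sR=200/349; mL=20/81, mR=-30160/28269; mL+mR=-23180/28269 → advance -1; mR−mL=-12380/9423 → turn -1·90°
n=4: pose=(3,7,S); sL=25/34, sR=5/4; mL=25/68, mR=-135/68; mL+mR=-55/34 → advance -1; mR−mL=-40/17 → turn -1·90°
n=5: pose=(3,8,W); sL=200/157, sR=200/221; mL=100/157, mR=-75600/34697; mL+mR=-53500/34697 → advance -1; mR−mL=-97700/34697 → turn -1·90°
n=6: pose=(4,8,N); sL=20/29, sR=20/41; mL=10/29, mR=-1400/1189; mL+mR=-990/1189 → advance -1; mR−mL=-1810/1189 → turn -1·90°
n=7: pose=(4,7,E); sL=40/81, sR=200/349; mL=20/81, mR=-30160/28269; mL+mR=-23180/28269 → advance -1; mR−mL=-12380/9423 → turn -1·90°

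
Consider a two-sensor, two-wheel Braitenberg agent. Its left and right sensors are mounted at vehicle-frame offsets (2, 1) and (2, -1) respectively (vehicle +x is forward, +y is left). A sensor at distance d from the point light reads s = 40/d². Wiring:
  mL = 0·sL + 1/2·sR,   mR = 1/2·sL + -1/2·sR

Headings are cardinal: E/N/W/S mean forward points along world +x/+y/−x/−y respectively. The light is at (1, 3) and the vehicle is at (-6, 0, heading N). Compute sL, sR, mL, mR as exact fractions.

left sensor world pos  = (-7, 2); dL² = 65
right sensor world pos = (-5, 2); dR² = 37
sL = 40/65 = 8/13
sR = 40/37 = 40/37
mL = 0·sL + 1/2·sR = 20/37
mR = 1/2·sL + -1/2·sR = -112/481

8/13 40/37 20/37 -112/481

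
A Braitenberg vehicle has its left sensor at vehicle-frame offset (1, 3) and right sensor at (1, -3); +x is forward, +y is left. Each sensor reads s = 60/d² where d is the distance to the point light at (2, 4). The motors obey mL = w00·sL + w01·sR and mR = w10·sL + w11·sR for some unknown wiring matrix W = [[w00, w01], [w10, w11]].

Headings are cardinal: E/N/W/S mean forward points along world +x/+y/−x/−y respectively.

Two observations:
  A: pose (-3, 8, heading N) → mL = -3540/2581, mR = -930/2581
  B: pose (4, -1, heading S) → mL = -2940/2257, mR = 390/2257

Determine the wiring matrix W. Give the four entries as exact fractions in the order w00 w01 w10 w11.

-1/2 -1/2 1 -1/2

obs A: pose=(-3,8,N) → sL=60/89, sR=60/29, mL=-3540/2581, mR=-930/2581
obs B: pose=(4,-1,S) → sL=60/61, sR=60/37, mL=-2940/2257, mR=390/2257
sensor matrix S = [[60/89, 60/29], [60/61, 60/37]]; det S = -5486400/5825317
solve [mL_A; mL_B] = S·[w00; w01] and [mR_A; mR_B] = S·[w10; w11]:
  w00 = -1/2, w01 = -1/2, w10 = 1, w11 = -1/2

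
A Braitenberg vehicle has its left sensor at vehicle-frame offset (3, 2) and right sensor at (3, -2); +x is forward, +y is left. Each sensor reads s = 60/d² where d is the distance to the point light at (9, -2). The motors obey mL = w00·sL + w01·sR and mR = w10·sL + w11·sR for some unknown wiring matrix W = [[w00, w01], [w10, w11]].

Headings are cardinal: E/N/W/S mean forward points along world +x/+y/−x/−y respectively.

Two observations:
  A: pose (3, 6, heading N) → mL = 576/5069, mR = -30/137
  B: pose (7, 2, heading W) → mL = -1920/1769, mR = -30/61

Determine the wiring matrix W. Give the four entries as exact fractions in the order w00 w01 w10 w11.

obs A: pose=(3,6,N) → sL=12/37, sR=60/137, mL=576/5069, mR=-30/137
obs B: pose=(7,2,W) → sL=60/29, sR=60/61, mL=-1920/1769, mR=-30/61
sensor matrix S = [[12/37, 60/137], [60/29, 60/61]]; det S = -5264640/8967061
solve [mL_A; mL_B] = S·[w00; w01] and [mR_A; mR_B] = S·[w10; w11]:
  w00 = -1, w01 = 1, w10 = 0, w11 = -1/2

-1 1 0 -1/2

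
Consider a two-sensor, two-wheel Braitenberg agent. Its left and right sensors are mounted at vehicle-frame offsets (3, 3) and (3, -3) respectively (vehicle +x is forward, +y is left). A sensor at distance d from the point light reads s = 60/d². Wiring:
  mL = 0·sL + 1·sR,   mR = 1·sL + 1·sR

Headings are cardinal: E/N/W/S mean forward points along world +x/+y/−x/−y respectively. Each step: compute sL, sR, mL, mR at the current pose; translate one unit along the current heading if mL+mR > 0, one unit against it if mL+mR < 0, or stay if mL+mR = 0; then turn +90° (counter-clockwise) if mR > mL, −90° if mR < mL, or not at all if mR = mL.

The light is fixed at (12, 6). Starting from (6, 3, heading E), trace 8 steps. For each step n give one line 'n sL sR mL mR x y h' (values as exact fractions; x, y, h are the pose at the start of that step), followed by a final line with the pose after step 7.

0 20/3 4/3 4/3 8 6 3 E
1 15/16 15 15 255/16 7 3 N
2 60/89 12/13 12/13 1848/1157 7 4 W
3 30/17 30/53 30/53 2100/901 6 4 S
4 20/3 4/3 4/3 8 6 3 E
5 15/16 15 15 255/16 7 3 N
6 60/89 12/13 12/13 1848/1157 7 4 W
7 30/17 30/53 30/53 2100/901 6 4 S
final 6 3 E

n=0: pose=(6,3,E); sL=20/3, sR=4/3; mL=4/3, mR=8; mL+mR=28/3 → advance +1; mR−mL=20/3 → turn +1·90°
n=1: pose=(7,3,N); sL=15/16, sR=15; mL=15, mR=255/16; mL+mR=495/16 → advance +1; mR−mL=15/16 → turn +1·90°
n=2: pose=(7,4,W); sL=60/89, sR=12/13; mL=12/13, mR=1848/1157; mL+mR=2916/1157 → advance +1; mR−mL=60/89 → turn +1·90°
n=3: pose=(6,4,S); sL=30/17, sR=30/53; mL=30/53, mR=2100/901; mL+mR=2610/901 → advance +1; mR−mL=30/17 → turn +1·90°
n=4: pose=(6,3,E); sL=20/3, sR=4/3; mL=4/3, mR=8; mL+mR=28/3 → advance +1; mR−mL=20/3 → turn +1·90°
n=5: pose=(7,3,N); sL=15/16, sR=15; mL=15, mR=255/16; mL+mR=495/16 → advance +1; mR−mL=15/16 → turn +1·90°
n=6: pose=(7,4,W); sL=60/89, sR=12/13; mL=12/13, mR=1848/1157; mL+mR=2916/1157 → advance +1; mR−mL=60/89 → turn +1·90°
n=7: pose=(6,4,S); sL=30/17, sR=30/53; mL=30/53, mR=2100/901; mL+mR=2610/901 → advance +1; mR−mL=30/17 → turn +1·90°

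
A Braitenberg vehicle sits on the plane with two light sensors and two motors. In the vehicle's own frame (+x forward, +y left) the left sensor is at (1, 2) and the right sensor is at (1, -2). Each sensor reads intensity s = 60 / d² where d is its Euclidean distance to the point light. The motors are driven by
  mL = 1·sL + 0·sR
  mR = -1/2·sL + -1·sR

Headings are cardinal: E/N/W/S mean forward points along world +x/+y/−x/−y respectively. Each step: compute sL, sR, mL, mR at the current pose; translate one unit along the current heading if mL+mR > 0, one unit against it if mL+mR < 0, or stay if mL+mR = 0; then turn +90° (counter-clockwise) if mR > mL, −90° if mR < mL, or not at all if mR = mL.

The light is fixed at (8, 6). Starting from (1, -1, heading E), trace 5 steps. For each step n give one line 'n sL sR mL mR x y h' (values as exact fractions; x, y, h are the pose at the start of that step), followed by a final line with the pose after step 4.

n=0: pose=(1,-1,E); sL=60/61, sR=20/39; mL=60/61, mR=-2390/2379; mL+mR=-50/2379 → advance -1; mR−mL=-4730/2379 → turn -1·90°
n=1: pose=(0,-1,S); sL=3/5, sR=15/41; mL=3/5, mR=-273/410; mL+mR=-27/410 → advance -1; mR−mL=-519/410 → turn -1·90°
n=2: pose=(0,0,W); sL=12/29, sR=60/97; mL=12/29, mR=-2322/2813; mL+mR=-1158/2813 → advance -1; mR−mL=-3486/2813 → turn -1·90°
n=3: pose=(1,0,N); sL=30/53, sR=6/5; mL=30/53, mR=-393/265; mL+mR=-243/265 → advance -1; mR−mL=-543/265 → turn -1·90°
n=4: pose=(1,-1,E); sL=60/61, sR=20/39; mL=60/61, mR=-2390/2379; mL+mR=-50/2379 → advance -1; mR−mL=-4730/2379 → turn -1·90°

0 60/61 20/39 60/61 -2390/2379 1 -1 E
1 3/5 15/41 3/5 -273/410 0 -1 S
2 12/29 60/97 12/29 -2322/2813 0 0 W
3 30/53 6/5 30/53 -393/265 1 0 N
4 60/61 20/39 60/61 -2390/2379 1 -1 E
final 0 -1 S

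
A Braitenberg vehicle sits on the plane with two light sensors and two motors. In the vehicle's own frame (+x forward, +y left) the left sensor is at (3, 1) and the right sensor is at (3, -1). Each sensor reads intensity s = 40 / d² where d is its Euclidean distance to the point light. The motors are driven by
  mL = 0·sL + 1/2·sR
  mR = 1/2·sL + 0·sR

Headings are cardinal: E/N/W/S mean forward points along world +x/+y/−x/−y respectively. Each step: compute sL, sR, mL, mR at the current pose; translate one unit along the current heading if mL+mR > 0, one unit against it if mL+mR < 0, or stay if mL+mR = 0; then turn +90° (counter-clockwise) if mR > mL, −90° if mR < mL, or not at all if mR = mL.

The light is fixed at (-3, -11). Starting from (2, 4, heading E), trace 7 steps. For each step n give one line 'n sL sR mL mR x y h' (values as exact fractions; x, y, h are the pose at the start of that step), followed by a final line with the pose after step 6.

n=0: pose=(2,4,E); sL=1/8, sR=2/13; mL=1/13, mR=1/16; mL+mR=29/208 → advance +1; mR−mL=-3/208 → turn -1·90°
n=1: pose=(3,4,S); sL=40/193, sR=40/169; mL=20/169, mR=20/193; mL+mR=7240/32617 → advance +1; mR−mL=-480/32617 → turn -1·90°
n=2: pose=(3,3,W); sL=20/89, sR=20/117; mL=10/117, mR=10/89; mL+mR=2060/10413 → advance +1; mR−mL=280/10413 → turn +1·90°
n=3: pose=(2,3,S); sL=40/157, sR=40/137; mL=20/137, mR=20/157; mL+mR=5880/21509 → advance +1; mR−mL=-400/21509 → turn -1·90°
n=4: pose=(2,2,W); sL=10/37, sR=1/5; mL=1/10, mR=5/37; mL+mR=87/370 → advance +1; mR−mL=13/370 → turn +1·90°
n=5: pose=(1,2,S); sL=8/25, sR=40/109; mL=20/109, mR=4/25; mL+mR=936/2725 → advance +1; mR−mL=-64/2725 → turn -1·90°
n=6: pose=(1,1,W); sL=20/61, sR=4/17; mL=2/17, mR=10/61; mL+mR=292/1037 → advance +1; mR−mL=48/1037 → turn +1·90°

0 1/8 2/13 1/13 1/16 2 4 E
1 40/193 40/169 20/169 20/193 3 4 S
2 20/89 20/117 10/117 10/89 3 3 W
3 40/157 40/137 20/137 20/157 2 3 S
4 10/37 1/5 1/10 5/37 2 2 W
5 8/25 40/109 20/109 4/25 1 2 S
6 20/61 4/17 2/17 10/61 1 1 W
final 0 1 S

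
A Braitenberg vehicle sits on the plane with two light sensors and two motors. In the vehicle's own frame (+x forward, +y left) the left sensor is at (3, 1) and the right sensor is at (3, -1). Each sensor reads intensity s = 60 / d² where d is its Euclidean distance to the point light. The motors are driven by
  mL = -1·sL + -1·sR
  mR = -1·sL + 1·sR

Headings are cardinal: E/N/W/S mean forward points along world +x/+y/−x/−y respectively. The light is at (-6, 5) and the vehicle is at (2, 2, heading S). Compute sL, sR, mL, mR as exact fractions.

left sensor world pos  = (3, -1); dL² = 117
right sensor world pos = (1, -1); dR² = 85
sL = 60/117 = 20/39
sR = 60/85 = 12/17
mL = -1·sL + -1·sR = -808/663
mR = -1·sL + 1·sR = 128/663

20/39 12/17 -808/663 128/663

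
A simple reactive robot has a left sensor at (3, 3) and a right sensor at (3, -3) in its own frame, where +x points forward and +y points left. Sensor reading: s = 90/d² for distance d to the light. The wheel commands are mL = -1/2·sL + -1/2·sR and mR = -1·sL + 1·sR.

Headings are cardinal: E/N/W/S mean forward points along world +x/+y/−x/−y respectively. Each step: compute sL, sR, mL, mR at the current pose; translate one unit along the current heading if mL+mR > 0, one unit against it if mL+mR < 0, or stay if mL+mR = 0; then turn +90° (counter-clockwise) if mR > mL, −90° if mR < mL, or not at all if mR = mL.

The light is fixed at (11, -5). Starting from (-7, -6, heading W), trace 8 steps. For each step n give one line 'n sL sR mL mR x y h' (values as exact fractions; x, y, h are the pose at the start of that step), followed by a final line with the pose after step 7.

n=0: pose=(-7,-6,W); sL=90/457, sR=18/89; mL=-8118/40673, mR=216/40673; mL+mR=-7902/40673 → advance -1; mR−mL=8334/40673 → turn +1·90°
n=1: pose=(-6,-6,S); sL=45/106, sR=45/208; mL=-7065/22048, mR=-2295/11024; mL+mR=-11655/22048 → advance -1; mR−mL=2475/22048 → turn +1·90°
n=2: pose=(-6,-5,E); sL=18/41, sR=18/41; mL=-18/41, mR=0; mL+mR=-18/41 → advance -1; mR−mL=18/41 → turn +1·90°
n=3: pose=(-7,-5,N); sL=1/5, sR=5/13; mL=-19/65, mR=12/65; mL+mR=-7/65 → advance -1; mR−mL=31/65 → turn +1·90°
n=4: pose=(-7,-6,W); sL=90/457, sR=18/89; mL=-8118/40673, mR=216/40673; mL+mR=-7902/40673 → advance -1; mR−mL=8334/40673 → turn +1·90°
n=5: pose=(-6,-6,S); sL=45/106, sR=45/208; mL=-7065/22048, mR=-2295/11024; mL+mR=-11655/22048 → advance -1; mR−mL=2475/22048 → turn +1·90°
n=6: pose=(-6,-5,E); sL=18/41, sR=18/41; mL=-18/41, mR=0; mL+mR=-18/41 → advance -1; mR−mL=18/41 → turn +1·90°
n=7: pose=(-7,-5,N); sL=1/5, sR=5/13; mL=-19/65, mR=12/65; mL+mR=-7/65 → advance -1; mR−mL=31/65 → turn +1·90°

0 90/457 18/89 -8118/40673 216/40673 -7 -6 W
1 45/106 45/208 -7065/22048 -2295/11024 -6 -6 S
2 18/41 18/41 -18/41 0 -6 -5 E
3 1/5 5/13 -19/65 12/65 -7 -5 N
4 90/457 18/89 -8118/40673 216/40673 -7 -6 W
5 45/106 45/208 -7065/22048 -2295/11024 -6 -6 S
6 18/41 18/41 -18/41 0 -6 -5 E
7 1/5 5/13 -19/65 12/65 -7 -5 N
final -7 -6 W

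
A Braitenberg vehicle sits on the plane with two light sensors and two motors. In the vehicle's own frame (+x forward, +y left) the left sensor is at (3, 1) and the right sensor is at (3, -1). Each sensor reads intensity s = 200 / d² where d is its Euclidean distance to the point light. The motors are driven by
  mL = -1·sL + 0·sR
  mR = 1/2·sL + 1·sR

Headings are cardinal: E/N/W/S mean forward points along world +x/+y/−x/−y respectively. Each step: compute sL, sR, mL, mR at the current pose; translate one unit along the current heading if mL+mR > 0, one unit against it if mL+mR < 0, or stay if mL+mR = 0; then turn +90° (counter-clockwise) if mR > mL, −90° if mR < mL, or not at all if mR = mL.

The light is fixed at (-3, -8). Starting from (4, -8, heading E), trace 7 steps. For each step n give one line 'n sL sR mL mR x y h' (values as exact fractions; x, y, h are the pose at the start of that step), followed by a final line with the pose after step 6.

n=0: pose=(4,-8,E); sL=200/101, sR=200/101; mL=-200/101, mR=300/101; mL+mR=100/101 → advance +1; mR−mL=500/101 → turn +1·90°
n=1: pose=(5,-8,N); sL=100/29, sR=20/9; mL=-100/29, mR=1030/261; mL+mR=130/261 → advance +1; mR−mL=1930/261 → turn +1·90°
n=2: pose=(5,-7,W); sL=8, sR=200/29; mL=-8, mR=316/29; mL+mR=84/29 → advance +1; mR−mL=548/29 → turn +1·90°
n=3: pose=(4,-7,S); sL=50/17, sR=5; mL=-50/17, mR=110/17; mL+mR=60/17 → advance +1; mR−mL=160/17 → turn +1·90°
n=4: pose=(4,-8,E); sL=200/101, sR=200/101; mL=-200/101, mR=300/101; mL+mR=100/101 → advance +1; mR−mL=500/101 → turn +1·90°
n=5: pose=(5,-8,N); sL=100/29, sR=20/9; mL=-100/29, mR=1030/261; mL+mR=130/261 → advance +1; mR−mL=1930/261 → turn +1·90°
n=6: pose=(5,-7,W); sL=8, sR=200/29; mL=-8, mR=316/29; mL+mR=84/29 → advance +1; mR−mL=548/29 → turn +1·90°

0 200/101 200/101 -200/101 300/101 4 -8 E
1 100/29 20/9 -100/29 1030/261 5 -8 N
2 8 200/29 -8 316/29 5 -7 W
3 50/17 5 -50/17 110/17 4 -7 S
4 200/101 200/101 -200/101 300/101 4 -8 E
5 100/29 20/9 -100/29 1030/261 5 -8 N
6 8 200/29 -8 316/29 5 -7 W
final 4 -7 S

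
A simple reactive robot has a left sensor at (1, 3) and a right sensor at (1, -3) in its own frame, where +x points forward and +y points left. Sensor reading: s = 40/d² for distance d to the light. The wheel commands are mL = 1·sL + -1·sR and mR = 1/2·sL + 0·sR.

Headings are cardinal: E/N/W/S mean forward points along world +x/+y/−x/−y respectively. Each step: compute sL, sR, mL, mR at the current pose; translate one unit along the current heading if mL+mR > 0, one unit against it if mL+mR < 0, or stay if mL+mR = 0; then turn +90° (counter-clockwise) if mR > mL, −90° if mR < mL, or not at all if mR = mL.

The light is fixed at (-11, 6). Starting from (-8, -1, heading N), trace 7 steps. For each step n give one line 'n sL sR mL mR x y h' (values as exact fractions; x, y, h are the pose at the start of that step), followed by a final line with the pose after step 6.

n=0: pose=(-8,-1,N); sL=10/9, sR=5/9; mL=5/9, mR=5/9; mL+mR=10/9 → advance +1; mR−mL=0 → turn +0·90°
n=1: pose=(-8,0,N); sL=8/5, sR=40/61; mL=288/305, mR=4/5; mL+mR=532/305 → advance +1; mR−mL=-44/305 → turn -1·90°
n=2: pose=(-8,1,E); sL=2, sR=1/2; mL=3/2, mR=1; mL+mR=5/2 → advance +1; mR−mL=-1/2 → turn -1·90°
n=3: pose=(-7,1,S); sL=8/17, sR=40/37; mL=-384/629, mR=4/17; mL+mR=-236/629 → advance -1; mR−mL=532/629 → turn +1·90°
n=4: pose=(-7,2,E); sL=20/13, sR=20/37; mL=480/481, mR=10/13; mL+mR=850/481 → advance +1; mR−mL=-110/481 → turn -1·90°
n=5: pose=(-6,2,S); sL=40/89, sR=40/29; mL=-2400/2581, mR=20/89; mL+mR=-1820/2581 → advance -1; mR−mL=2980/2581 → turn +1·90°
n=6: pose=(-6,3,E); sL=10/9, sR=5/9; mL=5/9, mR=5/9; mL+mR=10/9 → advance +1; mR−mL=0 → turn +0·90°

0 10/9 5/9 5/9 5/9 -8 -1 N
1 8/5 40/61 288/305 4/5 -8 0 N
2 2 1/2 3/2 1 -8 1 E
3 8/17 40/37 -384/629 4/17 -7 1 S
4 20/13 20/37 480/481 10/13 -7 2 E
5 40/89 40/29 -2400/2581 20/89 -6 2 S
6 10/9 5/9 5/9 5/9 -6 3 E
final -5 3 E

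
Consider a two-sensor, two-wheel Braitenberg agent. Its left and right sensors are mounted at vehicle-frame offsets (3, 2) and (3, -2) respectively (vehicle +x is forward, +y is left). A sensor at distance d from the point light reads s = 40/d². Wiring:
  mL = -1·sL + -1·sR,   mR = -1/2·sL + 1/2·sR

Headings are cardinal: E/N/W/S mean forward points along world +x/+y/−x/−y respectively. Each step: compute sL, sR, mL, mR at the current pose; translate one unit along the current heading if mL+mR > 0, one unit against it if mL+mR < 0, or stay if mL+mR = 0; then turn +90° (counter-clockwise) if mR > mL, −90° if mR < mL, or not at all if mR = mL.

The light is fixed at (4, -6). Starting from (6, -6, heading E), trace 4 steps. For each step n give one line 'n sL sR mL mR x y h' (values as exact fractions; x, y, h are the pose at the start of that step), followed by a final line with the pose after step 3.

0 40/29 40/29 -80/29 0 6 -6 E
1 4 20/9 -56/9 -8/9 5 -6 N
2 40/13 8 -144/13 32/13 5 -7 W
3 5/4 5/2 -15/4 5/8 6 -7 S
final 6 -6 E

n=0: pose=(6,-6,E); sL=40/29, sR=40/29; mL=-80/29, mR=0; mL+mR=-80/29 → advance -1; mR−mL=80/29 → turn +1·90°
n=1: pose=(5,-6,N); sL=4, sR=20/9; mL=-56/9, mR=-8/9; mL+mR=-64/9 → advance -1; mR−mL=16/3 → turn +1·90°
n=2: pose=(5,-7,W); sL=40/13, sR=8; mL=-144/13, mR=32/13; mL+mR=-112/13 → advance -1; mR−mL=176/13 → turn +1·90°
n=3: pose=(6,-7,S); sL=5/4, sR=5/2; mL=-15/4, mR=5/8; mL+mR=-25/8 → advance -1; mR−mL=35/8 → turn +1·90°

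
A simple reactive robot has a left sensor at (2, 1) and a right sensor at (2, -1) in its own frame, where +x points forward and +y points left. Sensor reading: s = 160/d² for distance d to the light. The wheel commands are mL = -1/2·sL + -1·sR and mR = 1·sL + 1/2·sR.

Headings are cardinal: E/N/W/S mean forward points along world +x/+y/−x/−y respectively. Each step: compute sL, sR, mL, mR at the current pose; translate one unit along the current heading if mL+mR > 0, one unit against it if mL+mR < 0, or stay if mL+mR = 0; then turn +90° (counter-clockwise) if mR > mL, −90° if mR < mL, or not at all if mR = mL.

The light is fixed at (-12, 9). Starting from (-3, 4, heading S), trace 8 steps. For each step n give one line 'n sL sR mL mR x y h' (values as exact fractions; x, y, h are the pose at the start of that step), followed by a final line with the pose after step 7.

n=0: pose=(-3,4,S); sL=160/149, sR=160/113; mL=-32880/16837, mR=30000/16837; mL+mR=-2880/16837 → advance -1; mR−mL=62880/16837 → turn +1·90°
n=1: pose=(-3,5,E); sL=16/13, sR=80/73; mL=-1624/949, mR=1688/949; mL+mR=64/949 → advance +1; mR−mL=3312/949 → turn +1·90°
n=2: pose=(-2,5,N); sL=32/17, sR=32/25; mL=-944/425, mR=1072/425; mL+mR=128/425 → advance +1; mR−mL=2016/425 → turn +1·90°
n=3: pose=(-2,6,W); sL=2, sR=40/17; mL=-57/17, mR=54/17; mL+mR=-3/17 → advance -1; mR−mL=111/17 → turn +1·90°
n=4: pose=(-1,6,S); sL=160/169, sR=32/25; mL=-7408/4225, mR=6704/4225; mL+mR=-704/4225 → advance -1; mR−mL=14112/4225 → turn +1·90°
n=5: pose=(-1,7,E); sL=16/17, sR=80/89; mL=-2072/1513, mR=2104/1513; mL+mR=32/1513 → advance +1; mR−mL=4176/1513 → turn +1·90°
n=6: pose=(0,7,N); sL=160/121, sR=160/169; mL=-32880/20449, mR=36720/20449; mL+mR=3840/20449 → advance +1; mR−mL=69600/20449 → turn +1·90°
n=7: pose=(0,8,W); sL=20/13, sR=8/5; mL=-154/65, mR=152/65; mL+mR=-2/65 → advance -1; mR−mL=306/65 → turn +1·90°

0 160/149 160/113 -32880/16837 30000/16837 -3 4 S
1 16/13 80/73 -1624/949 1688/949 -3 5 E
2 32/17 32/25 -944/425 1072/425 -2 5 N
3 2 40/17 -57/17 54/17 -2 6 W
4 160/169 32/25 -7408/4225 6704/4225 -1 6 S
5 16/17 80/89 -2072/1513 2104/1513 -1 7 E
6 160/121 160/169 -32880/20449 36720/20449 0 7 N
7 20/13 8/5 -154/65 152/65 0 8 W
final 1 8 S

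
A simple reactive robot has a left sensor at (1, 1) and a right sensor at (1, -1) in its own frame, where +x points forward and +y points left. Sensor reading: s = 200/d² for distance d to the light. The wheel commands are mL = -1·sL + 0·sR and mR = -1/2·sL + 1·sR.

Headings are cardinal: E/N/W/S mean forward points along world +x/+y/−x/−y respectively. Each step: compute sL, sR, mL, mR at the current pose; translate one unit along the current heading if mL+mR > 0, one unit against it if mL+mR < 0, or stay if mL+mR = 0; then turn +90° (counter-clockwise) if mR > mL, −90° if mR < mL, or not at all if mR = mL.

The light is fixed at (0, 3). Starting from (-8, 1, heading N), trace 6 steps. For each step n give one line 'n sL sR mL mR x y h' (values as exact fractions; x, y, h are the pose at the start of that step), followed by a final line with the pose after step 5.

0 100/41 4 -100/41 114/41 -8 1 N
1 40/17 200/81 -40/17 1780/1377 -8 2 W
2 5 50/17 -5 15/34 -7 2 S
3 200/37 200/37 -200/37 100/37 -7 3 E
4 100/41 4 -100/41 114/41 -8 3 N
5 200/81 40/17 -200/81 1540/1377 -8 4 W
final -7 4 S

n=0: pose=(-8,1,N); sL=100/41, sR=4; mL=-100/41, mR=114/41; mL+mR=14/41 → advance +1; mR−mL=214/41 → turn +1·90°
n=1: pose=(-8,2,W); sL=40/17, sR=200/81; mL=-40/17, mR=1780/1377; mL+mR=-1460/1377 → advance -1; mR−mL=5020/1377 → turn +1·90°
n=2: pose=(-7,2,S); sL=5, sR=50/17; mL=-5, mR=15/34; mL+mR=-155/34 → advance -1; mR−mL=185/34 → turn +1·90°
n=3: pose=(-7,3,E); sL=200/37, sR=200/37; mL=-200/37, mR=100/37; mL+mR=-100/37 → advance -1; mR−mL=300/37 → turn +1·90°
n=4: pose=(-8,3,N); sL=100/41, sR=4; mL=-100/41, mR=114/41; mL+mR=14/41 → advance +1; mR−mL=214/41 → turn +1·90°
n=5: pose=(-8,4,W); sL=200/81, sR=40/17; mL=-200/81, mR=1540/1377; mL+mR=-620/459 → advance -1; mR−mL=4940/1377 → turn +1·90°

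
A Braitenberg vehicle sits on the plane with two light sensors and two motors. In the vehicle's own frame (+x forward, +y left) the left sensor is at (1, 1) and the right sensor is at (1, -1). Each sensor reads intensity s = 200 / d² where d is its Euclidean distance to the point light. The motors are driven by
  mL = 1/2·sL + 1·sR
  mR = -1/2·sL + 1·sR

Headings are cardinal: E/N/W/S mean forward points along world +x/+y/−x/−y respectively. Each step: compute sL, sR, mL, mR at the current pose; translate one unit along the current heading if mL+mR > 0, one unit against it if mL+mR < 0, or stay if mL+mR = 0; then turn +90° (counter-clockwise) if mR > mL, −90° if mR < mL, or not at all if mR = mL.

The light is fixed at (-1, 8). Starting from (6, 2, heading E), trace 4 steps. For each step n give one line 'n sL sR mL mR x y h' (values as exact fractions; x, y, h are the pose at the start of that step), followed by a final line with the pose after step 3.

n=0: pose=(6,2,E); sL=200/89, sR=200/113; mL=29100/10057, mR=6500/10057; mL+mR=400/113 → advance +1; mR−mL=-200/89 → turn -1·90°
n=1: pose=(7,2,S); sL=20/13, sR=100/49; mL=1790/637, mR=810/637; mL+mR=200/49 → advance +1; mR−mL=-20/13 → turn -1·90°
n=2: pose=(7,1,W); sL=200/113, sR=40/17; mL=6220/1921, mR=2820/1921; mL+mR=80/17 → advance +1; mR−mL=-200/113 → turn -1·90°
n=3: pose=(6,1,N); sL=25/9, sR=2; mL=61/18, mR=11/18; mL+mR=4 → advance +1; mR−mL=-25/9 → turn -1·90°

0 200/89 200/113 29100/10057 6500/10057 6 2 E
1 20/13 100/49 1790/637 810/637 7 2 S
2 200/113 40/17 6220/1921 2820/1921 7 1 W
3 25/9 2 61/18 11/18 6 1 N
final 6 2 E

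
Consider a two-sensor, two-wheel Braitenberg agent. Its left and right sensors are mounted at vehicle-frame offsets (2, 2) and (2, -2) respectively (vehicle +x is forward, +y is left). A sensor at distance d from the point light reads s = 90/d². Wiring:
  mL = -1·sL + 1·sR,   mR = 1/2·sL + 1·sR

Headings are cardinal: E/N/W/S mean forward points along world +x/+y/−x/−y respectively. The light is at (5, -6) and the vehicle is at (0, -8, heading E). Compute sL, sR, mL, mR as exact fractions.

10 18/5 -32/5 43/5

left sensor world pos  = (2, -6); dL² = 9
right sensor world pos = (2, -10); dR² = 25
sL = 90/9 = 10
sR = 90/25 = 18/5
mL = -1·sL + 1·sR = -32/5
mR = 1/2·sL + 1·sR = 43/5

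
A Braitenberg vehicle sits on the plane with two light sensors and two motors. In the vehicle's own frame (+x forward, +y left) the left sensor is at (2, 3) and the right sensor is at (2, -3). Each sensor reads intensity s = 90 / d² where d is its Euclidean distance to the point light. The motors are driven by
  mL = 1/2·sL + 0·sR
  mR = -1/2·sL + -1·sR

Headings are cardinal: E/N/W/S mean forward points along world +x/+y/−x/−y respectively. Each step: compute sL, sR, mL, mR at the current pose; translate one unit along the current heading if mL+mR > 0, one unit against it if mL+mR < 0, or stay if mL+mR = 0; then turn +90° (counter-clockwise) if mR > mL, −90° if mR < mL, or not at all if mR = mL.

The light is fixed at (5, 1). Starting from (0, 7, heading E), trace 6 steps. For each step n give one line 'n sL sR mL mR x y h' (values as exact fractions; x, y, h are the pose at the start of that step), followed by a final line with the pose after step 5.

0 1 5 1/2 -11/2 0 7 E
1 18/5 90/97 9/5 -1323/485 -1 7 S
2 9/8 45/82 9/16 -729/656 -1 8 W
3 18/29 18/17 9/29 -675/493 0 8 N
4 1 5 1/2 -11/2 0 7 E
5 18/5 90/97 9/5 -1323/485 -1 7 S
final -1 8 W

n=0: pose=(0,7,E); sL=1, sR=5; mL=1/2, mR=-11/2; mL+mR=-5 → advance -1; mR−mL=-6 → turn -1·90°
n=1: pose=(-1,7,S); sL=18/5, sR=90/97; mL=9/5, mR=-1323/485; mL+mR=-90/97 → advance -1; mR−mL=-2196/485 → turn -1·90°
n=2: pose=(-1,8,W); sL=9/8, sR=45/82; mL=9/16, mR=-729/656; mL+mR=-45/82 → advance -1; mR−mL=-549/328 → turn -1·90°
n=3: pose=(0,8,N); sL=18/29, sR=18/17; mL=9/29, mR=-675/493; mL+mR=-18/17 → advance -1; mR−mL=-828/493 → turn -1·90°
n=4: pose=(0,7,E); sL=1, sR=5; mL=1/2, mR=-11/2; mL+mR=-5 → advance -1; mR−mL=-6 → turn -1·90°
n=5: pose=(-1,7,S); sL=18/5, sR=90/97; mL=9/5, mR=-1323/485; mL+mR=-90/97 → advance -1; mR−mL=-2196/485 → turn -1·90°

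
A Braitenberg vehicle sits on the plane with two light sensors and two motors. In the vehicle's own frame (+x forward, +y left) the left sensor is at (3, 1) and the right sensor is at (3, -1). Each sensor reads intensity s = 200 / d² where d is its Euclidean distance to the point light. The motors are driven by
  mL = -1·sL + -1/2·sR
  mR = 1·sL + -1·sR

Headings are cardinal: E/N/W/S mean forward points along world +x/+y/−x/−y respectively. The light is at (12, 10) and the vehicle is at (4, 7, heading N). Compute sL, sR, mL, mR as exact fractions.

200/81 200/49 -17900/3969 -6400/3969

left sensor world pos  = (3, 10); dL² = 81
right sensor world pos = (5, 10); dR² = 49
sL = 200/81 = 200/81
sR = 200/49 = 200/49
mL = -1·sL + -1/2·sR = -17900/3969
mR = 1·sL + -1·sR = -6400/3969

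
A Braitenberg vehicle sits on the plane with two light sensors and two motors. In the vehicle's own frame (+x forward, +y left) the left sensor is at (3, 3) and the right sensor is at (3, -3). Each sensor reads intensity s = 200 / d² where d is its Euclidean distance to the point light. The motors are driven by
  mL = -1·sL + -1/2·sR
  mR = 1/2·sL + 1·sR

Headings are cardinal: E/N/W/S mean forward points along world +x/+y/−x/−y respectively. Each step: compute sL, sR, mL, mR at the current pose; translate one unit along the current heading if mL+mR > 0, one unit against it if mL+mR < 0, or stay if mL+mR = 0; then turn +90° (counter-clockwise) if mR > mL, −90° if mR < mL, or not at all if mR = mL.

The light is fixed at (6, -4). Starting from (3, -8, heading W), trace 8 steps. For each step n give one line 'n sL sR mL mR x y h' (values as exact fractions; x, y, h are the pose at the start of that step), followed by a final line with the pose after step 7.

n=0: pose=(3,-8,W); sL=40/17, sR=200/37; mL=-3180/629, mR=4140/629; mL+mR=960/629 → advance +1; mR−mL=7320/629 → turn +1·90°
n=1: pose=(2,-8,S); sL=4, sR=100/49; mL=-246/49, mR=198/49; mL+mR=-48/49 → advance -1; mR−mL=444/49 → turn +1·90°
n=2: pose=(2,-7,E); sL=200, sR=200/37; mL=-7500/37, mR=3900/37; mL+mR=-3600/37 → advance -1; mR−mL=11400/37 → turn +1·90°
n=3: pose=(1,-7,N); sL=25/8, sR=50; mL=-225/8, mR=825/16; mL+mR=375/16 → advance +1; mR−mL=1275/16 → turn +1·90°
n=4: pose=(1,-6,W); sL=200/89, sR=40/13; mL=-4380/1157, mR=4860/1157; mL+mR=480/1157 → advance +1; mR−mL=9240/1157 → turn +1·90°
n=5: pose=(0,-6,S); sL=100/17, sR=100/53; mL=-6150/901, mR=4350/901; mL+mR=-1800/901 → advance -1; mR−mL=10500/901 → turn +1·90°
n=6: pose=(0,-5,E); sL=200/13, sR=8; mL=-252/13, mR=204/13; mL+mR=-48/13 → advance -1; mR−mL=456/13 → turn +1·90°
n=7: pose=(-1,-5,N); sL=25/13, sR=10; mL=-90/13, mR=285/26; mL+mR=105/26 → advance +1; mR−mL=465/26 → turn +1·90°

0 40/17 200/37 -3180/629 4140/629 3 -8 W
1 4 100/49 -246/49 198/49 2 -8 S
2 200 200/37 -7500/37 3900/37 2 -7 E
3 25/8 50 -225/8 825/16 1 -7 N
4 200/89 40/13 -4380/1157 4860/1157 1 -6 W
5 100/17 100/53 -6150/901 4350/901 0 -6 S
6 200/13 8 -252/13 204/13 0 -5 E
7 25/13 10 -90/13 285/26 -1 -5 N
final -1 -4 W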